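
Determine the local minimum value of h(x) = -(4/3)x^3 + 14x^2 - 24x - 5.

-49/3

Critical points: h'(x) = -4x^2 + 28x - 24 vanishes at x = 1, 6.
h''(x) = -8x + 28. h''(1) = 20 > 0 ⇒ local minimum; h''(6) = -20 < 0 ⇒ local maximum.
So the local minimum value is h(1) = -49/3.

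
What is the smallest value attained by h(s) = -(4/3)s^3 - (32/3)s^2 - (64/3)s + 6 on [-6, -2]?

The derivative is -4s^2 - (64/3)s - 64/3, whose only zero in [-6, -2] is s = -4.
Evaluating at the critical points and endpoints: h(-6) = 38,  h(-4) = 6,  h(-2) = 50/3.
So the minimum is h(-4) = 6.

6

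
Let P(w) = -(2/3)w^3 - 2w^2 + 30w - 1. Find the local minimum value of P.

P'(w) = -2w^2 - 4w + 30 = 0 at w = -5, 3.
P''(w) = -4w - 4. P''(-5) = 16 > 0 ⇒ local minimum; P''(3) = -16 < 0 ⇒ local maximum.
So the local minimum value is P(-5) = -353/3.

-353/3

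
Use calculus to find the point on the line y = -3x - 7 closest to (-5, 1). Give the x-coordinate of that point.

-29/10

Minimize D(x)^2 = (x + 5)^2 + (-3x - 8)^2.
d/dx[D^2] = 2(x + 5) + 2·(-3)·(-3x - 8) = 0 ⇒ x = -29/10.
Then y = 17/10 and the distance is √(49/10) ≈ 2.2136.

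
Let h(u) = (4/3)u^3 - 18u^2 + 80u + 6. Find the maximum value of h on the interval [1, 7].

The derivative is 4u^2 - 36u + 80, which vanishes at u = 4 and u = 5.
Compare values at every candidate in [1, 7]: h(1) = 208/3; h(4) = 370/3; h(5) = 368/3; h(7) = 424/3.
The maximum over the interval is 424/3, attained at u = 7.

424/3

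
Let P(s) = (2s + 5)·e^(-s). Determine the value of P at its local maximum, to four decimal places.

P'(s) = 2·e^(-s) + (2s + 5)·(-1)·e^(-s) = (-2s - 3)·e^(-s). Since e^(-s) > 0, the only critical point is s = -3/2.
P''(-3/2) has the same sign as -2 < 0, so this is a local maximum.
P(-3/2) = (2)·e^(3/2) ≈ 8.9634.

8.9634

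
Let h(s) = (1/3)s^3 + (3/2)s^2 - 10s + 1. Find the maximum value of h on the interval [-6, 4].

h'(s) = s^2 + 3s - 10, which vanishes at s = -5 and s = 2.
Candidates: h(-6) = 43, h(-5) = 281/6, h(2) = -31/3, h(4) = 19/3.
The maximum over the interval is 281/6, attained at s = -5.

281/6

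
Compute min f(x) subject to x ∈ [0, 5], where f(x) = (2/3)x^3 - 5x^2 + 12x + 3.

3

Differentiating, f'(x) = 2x^2 - 10x + 12; which vanishes at x = 2 and x = 3.
Compare values at every candidate in [0, 5]: f(0) = 3, f(2) = 37/3, f(3) = 12, f(5) = 64/3.
Hence the absolute minimum is 3 at x = 0.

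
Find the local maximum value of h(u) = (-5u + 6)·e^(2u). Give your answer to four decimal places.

10.1380

h'(u) = (-5)·e^(2u) + (-5u + 6)·2·e^(2u) = (-10u + 7)·e^(2u). Since e^(2u) > 0, the only critical point is u = 7/10.
h''(7/10) has the same sign as -10 < 0, so this is a local maximum.
h(7/10) = (5/2)·e^(7/5) ≈ 10.1380.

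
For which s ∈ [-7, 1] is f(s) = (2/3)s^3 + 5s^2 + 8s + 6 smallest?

-7

The derivative is 2s^2 + 10s + 8, which vanishes at s = -4 and s = -1.
Compare values at every candidate in [-7, 1]: f(-7) = -101/3,  f(-4) = 34/3,  f(-1) = 7/3,  f(1) = 59/3.
So the minimum is f(-7) = -101/3.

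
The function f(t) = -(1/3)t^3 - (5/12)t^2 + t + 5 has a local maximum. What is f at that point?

436/81

f'(t) = -t^2 - (5/6)t + 1. Setting f'(t) = 0 gives t ∈ {-3/2, 2/3}.
Second-derivative test with f''(t) = -2t - 5/6: f''(-3/2) = 13/6 > 0 ⇒ local minimum; f''(2/3) = -13/6 < 0 ⇒ local maximum.
The local maximum is f(2/3) = 436/81.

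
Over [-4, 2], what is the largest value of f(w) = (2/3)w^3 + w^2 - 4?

The derivative is 2w^2 + 2w, which vanishes at w = -1 and w = 0.
Compare values at every candidate in [-4, 2]: f(-4) = -92/3, f(-1) = -11/3, f(0) = -4, f(2) = 16/3.
So the maximum is f(2) = 16/3.

16/3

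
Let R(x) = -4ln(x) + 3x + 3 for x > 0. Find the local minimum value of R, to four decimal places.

5.8493

R'(x) = -4/x + 3 = 0 gives x = 4/3.
R''(x) = 4/x², which is positive for x > 0, so this is a local minimum.
R(4/3) = -4·ln(4/3) + 4 + 3 ≈ 5.8493.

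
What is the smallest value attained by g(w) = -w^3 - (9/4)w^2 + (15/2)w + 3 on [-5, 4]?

-67

Differentiating, g'(w) = -3w^2 - (9/2)w + 15/2; which vanishes at w = -5/2 and w = 1.
Compare values at every candidate in [-5, 4]: g(-5) = 137/4,  g(-5/2) = -227/16,  g(1) = 29/4,  g(4) = -67.
Hence the absolute minimum is -67 at w = 4.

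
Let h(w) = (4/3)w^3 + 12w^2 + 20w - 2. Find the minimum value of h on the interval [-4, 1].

-34/3

h'(w) = 4w^2 + 24w + 20, whose only zero in [-4, 1] is w = -1.
Compare values at every candidate in [-4, 1]: h(-4) = 74/3,  h(-1) = -34/3,  h(1) = 94/3.
The minimum over the interval is -34/3, attained at w = -1.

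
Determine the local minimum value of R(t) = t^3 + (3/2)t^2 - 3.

-3

R'(t) = 3t^2 + 3t = 0 at t = -1, 0.
Second-derivative test with R''(t) = 6t + 3: R''(-1) = -3 < 0 ⇒ local maximum; R''(0) = 3 > 0 ⇒ local minimum.
So the local minimum value is R(0) = -3.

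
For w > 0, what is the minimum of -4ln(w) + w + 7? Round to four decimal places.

5.4548

h'(w) = -4/w + 1 = 0 gives w = 4.
h''(w) = 4/w², which is positive for w > 0, so this is a local minimum.
h(4) = -4·ln(4) + 4 + 7 ≈ 5.4548.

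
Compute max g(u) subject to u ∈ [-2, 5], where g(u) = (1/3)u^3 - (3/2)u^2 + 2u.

g'(u) = u^2 - 3u + 2, which vanishes at u = 1 and u = 2.
Compare values at every candidate in [-2, 5]: g(-2) = -38/3; g(1) = 5/6; g(2) = 2/3; g(5) = 85/6.
So the maximum is g(5) = 85/6.

85/6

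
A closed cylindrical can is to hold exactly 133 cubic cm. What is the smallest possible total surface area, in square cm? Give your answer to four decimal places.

144.2389

With radius r and height h, πr²h = 133 so h = 133/(πr²), and S(r) = 2πr² + 2πrh = 2πr² + 2·133/r.
S'(r) = 4πr − 2·133/r² = 0 ⇒ r³ = 133/(2π), so r ≈ 2.7662 and h = 2r ≈ 5.5325.
S''(r) = 4π + 4·133/r³ > 0, so this is the minimum; S ≈ 144.2389.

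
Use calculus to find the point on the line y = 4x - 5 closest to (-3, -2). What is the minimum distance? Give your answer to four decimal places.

Minimize D(x)^2 = (x + 3)^2 + (4x - 3)^2.
d/dx[D^2] = 2(x + 3) + 2·4·(4x - 3) = 0 ⇒ x = 9/17.
Then y = -49/17 and the distance is √(225/17) ≈ 3.6380.

3.6380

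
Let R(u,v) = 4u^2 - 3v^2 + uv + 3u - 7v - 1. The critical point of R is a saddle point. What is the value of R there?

∂R/∂u = 8u + v + 3 = 0 and ∂R/∂v = u - 6v - 7 = 0, so (u, v) = (-11/49, -59/49).
The Hessian has R_{uu} = 8, R_{vv} = -6, R_{uv} = 1, giving D = -49 < 0, so the point is a saddle point.
R(-11/49, -59/49) = 141/49.

141/49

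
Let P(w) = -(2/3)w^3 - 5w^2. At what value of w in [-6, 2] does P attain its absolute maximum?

The derivative is -2w^2 - 10w, which vanishes at w = -5 and w = 0.
Compare values at every candidate in [-6, 2]: P(-6) = -36; P(-5) = -125/3; P(0) = 0; P(2) = -76/3.
Hence the absolute maximum is 0 at w = 0.

0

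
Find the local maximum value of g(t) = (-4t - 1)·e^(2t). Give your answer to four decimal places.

0.4463

By the product rule, g'(t) = (-8t - 6)·e^(2t). Since e^(2t) > 0, the only critical point is t = -3/4.
g''(-3/4) has the same sign as -8 < 0, so this is a local maximum.
g(-3/4) = (2)·e^(-3/2) ≈ 0.4463.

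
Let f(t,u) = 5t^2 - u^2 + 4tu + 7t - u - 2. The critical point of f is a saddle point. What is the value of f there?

-22/9

∂f/∂t = 10t + 4u + 7 = 0 and ∂f/∂u = 4t - 2u - 1 = 0, so (t, u) = (-5/18, -19/18).
The Hessian has f_{tt} = 10, f_{uu} = -2, f_{tu} = 4, giving D = -36 < 0, so the point is a saddle point.
f(-5/18, -19/18) = -22/9.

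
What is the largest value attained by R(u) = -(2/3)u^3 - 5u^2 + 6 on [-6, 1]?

6

Differentiating, R'(u) = -2u^2 - 10u; which vanishes at u = -5 and u = 0.
Compare values at every candidate in [-6, 1]: R(-6) = -30,  R(-5) = -107/3,  R(0) = 6,  R(1) = 1/3.
So the maximum is R(0) = 6.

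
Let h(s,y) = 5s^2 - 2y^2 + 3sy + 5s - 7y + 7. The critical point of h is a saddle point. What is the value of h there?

∂h/∂s = 10s + 3y + 5 = 0 and ∂h/∂y = 3s - 4y - 7 = 0, so (s, y) = (1/49, -85/49).
The Hessian has h_{ss} = 10, h_{yy} = -4, h_{sy} = 3, giving D = -49 < 0, so the point is a saddle point.
h(1/49, -85/49) = 643/49.

643/49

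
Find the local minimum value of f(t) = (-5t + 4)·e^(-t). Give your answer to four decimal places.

-0.8265

f'(t) = (-5)·e^(-t) + (-5t + 4)·(-1)·e^(-t) = (5t - 9)·e^(-t). Since e^(-t) > 0, the only critical point is t = 9/5.
f''(9/5) has the same sign as 5 > 0, so this is a local minimum.
f(9/5) = (-5)·e^(-9/5) ≈ -0.8265.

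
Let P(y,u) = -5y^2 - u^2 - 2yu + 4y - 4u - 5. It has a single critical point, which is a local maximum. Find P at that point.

3

∂P/∂y = -10y - 2u + 4 = 0 and ∂P/∂u = -2y - 2u - 4 = 0, so (y, u) = (1, -3).
The Hessian has P_{yy} = -10, P_{uu} = -2, P_{yu} = -2, giving D = 16 > 0 with P_{yy} < 0, so the point is a local maximum.
P(1, -3) = 3.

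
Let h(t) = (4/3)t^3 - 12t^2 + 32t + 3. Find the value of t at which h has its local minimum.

4

Critical points: h'(t) = 4t^2 - 24t + 32 vanishes at t = 2, 4.
Second-derivative test with h''(t) = 8t - 24: h''(2) = -8 < 0 ⇒ local maximum; h''(4) = 8 > 0 ⇒ local minimum.
Thus h has its local minimum at t = 4, with value 73/3.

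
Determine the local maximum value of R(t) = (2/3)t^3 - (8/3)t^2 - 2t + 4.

R'(t) = 2t^2 - (16/3)t - 2 = 0 at t = -1/3, 3.
Since R''(t) = 4t - 16/3, we get R''(-1/3) = -20/3 < 0 ⇒ local maximum; R''(3) = 20/3 > 0 ⇒ local minimum.
So the local maximum value is R(-1/3) = 352/81.

352/81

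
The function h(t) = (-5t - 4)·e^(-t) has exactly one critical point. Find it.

1/5

By the product rule, h'(t) = (5t - 1)·e^(-t). Since e^(-t) > 0, the only critical point is t = 1/5.
h''(1/5) has the same sign as 5 > 0, so this is a local minimum.
h(1/5) = (-5)·e^(-1/5) ≈ -4.0937.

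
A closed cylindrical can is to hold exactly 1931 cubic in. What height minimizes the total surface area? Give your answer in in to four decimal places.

With radius r and height h, πr²h = 1931 so h = 1931/(πr²), and S(r) = 2πr² + 2πrh = 2πr² + 2·1931/r.
S'(r) = 4πr − 2·1931/r² = 0 ⇒ r³ = 1931/(2π), so r ≈ 6.7484 and h = 2r ≈ 13.4968.
S''(r) = 4π + 4·1931/r³ > 0, so this is the minimum; S ≈ 858.4257.

13.4968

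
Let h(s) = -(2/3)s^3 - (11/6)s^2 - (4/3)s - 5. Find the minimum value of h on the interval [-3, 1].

The derivative is -2s^2 - (11/3)s - 4/3, which vanishes at s = -4/3 and s = -1/2.
Candidates: h(-3) = 1/2; h(-4/3) = -397/81; h(-1/2) = -113/24; h(1) = -53/6.
Hence the absolute minimum is -53/6 at s = 1.

-53/6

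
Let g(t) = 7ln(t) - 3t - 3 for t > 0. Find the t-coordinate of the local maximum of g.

7/3

g'(t) = 7/t − 3 = 0 gives t = 7/3.
g''(t) = -7/t², which is negative for t > 0, so this is a local maximum.
g(7/3) = 7·ln(7/3) - 7 - 3 ≈ -4.0689.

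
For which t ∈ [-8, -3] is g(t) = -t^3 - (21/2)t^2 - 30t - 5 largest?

The derivative is -3t^2 - 21t - 30, whose only zero in [-8, -3] is t = -5.
Candidates: g(-8) = 75; g(-5) = 15/2; g(-3) = 35/2.
The maximum over the interval is 75, attained at t = -8.

-8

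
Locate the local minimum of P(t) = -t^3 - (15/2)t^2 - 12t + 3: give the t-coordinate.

Critical points: P'(t) = -3t^2 - 15t - 12 vanishes at t = -4, -1.
P''(t) = -6t - 15. P''(-4) = 9 > 0 ⇒ local minimum; P''(-1) = -9 < 0 ⇒ local maximum.
The local minimum is P(-4) = -5.

-4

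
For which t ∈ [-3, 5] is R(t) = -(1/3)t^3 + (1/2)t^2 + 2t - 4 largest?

Differentiating, R'(t) = -t^2 + t + 2; which vanishes at t = -1 and t = 2.
Evaluating at the critical points and endpoints: R(-3) = 7/2; R(-1) = -31/6; R(2) = -2/3; R(5) = -139/6.
So the maximum is R(-3) = 7/2.

-3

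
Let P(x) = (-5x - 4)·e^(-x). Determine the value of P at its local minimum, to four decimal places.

-4.0937

P'(x) = (-5)·e^(-x) + (-5x - 4)·(-1)·e^(-x) = (5x - 1)·e^(-x). Since e^(-x) > 0, the only critical point is x = 1/5.
P''(1/5) has the same sign as 5 > 0, so this is a local minimum.
P(1/5) = (-5)·e^(-1/5) ≈ -4.0937.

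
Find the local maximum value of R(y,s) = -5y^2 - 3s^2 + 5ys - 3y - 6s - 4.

∂R/∂y = -10y + 5s - 3 = 0 and ∂R/∂s = 5y - 6s - 6 = 0, so (y, s) = (-48/35, -15/7).
The Hessian has R_{yy} = -10, R_{ss} = -6, R_{ys} = 5, giving D = 35 > 0 with R_{yy} < 0, so the point is a local maximum.
R(-48/35, -15/7) = 157/35.

157/35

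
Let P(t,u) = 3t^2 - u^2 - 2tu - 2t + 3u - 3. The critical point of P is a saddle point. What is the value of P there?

-37/16

∂P/∂t = 6t - 2u - 2 = 0 and ∂P/∂u = -2t - 2u + 3 = 0, so (t, u) = (5/8, 7/8).
The Hessian has P_{tt} = 6, P_{uu} = -2, P_{tu} = -2, giving D = -16 < 0, so the point is a saddle point.
P(5/8, 7/8) = -37/16.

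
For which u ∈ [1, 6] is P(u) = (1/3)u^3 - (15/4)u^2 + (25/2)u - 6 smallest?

P'(u) = u^2 - (15/2)u + 25/2, which vanishes at u = 5/2 and u = 5.
Candidates: P(1) = 37/12; P(5/2) = 337/48; P(5) = 53/12; P(6) = 6.
Hence the absolute minimum is 37/12 at u = 1.

1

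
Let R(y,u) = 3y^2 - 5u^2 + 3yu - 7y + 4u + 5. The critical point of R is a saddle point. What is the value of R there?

232/69

∂R/∂y = 6y + 3u - 7 = 0 and ∂R/∂u = 3y - 10u + 4 = 0, so (y, u) = (58/69, 15/23).
The Hessian has R_{yy} = 6, R_{uu} = -10, R_{yu} = 3, giving D = -69 < 0, so the point is a saddle point.
R(58/69, 15/23) = 232/69.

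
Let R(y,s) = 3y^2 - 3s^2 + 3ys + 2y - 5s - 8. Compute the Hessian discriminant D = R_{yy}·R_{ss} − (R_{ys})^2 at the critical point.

∂R/∂y = 6y + 3s + 2 = 0 and ∂R/∂s = 3y - 6s - 5 = 0, so (y, s) = (1/15, -4/5).
The Hessian has R_{yy} = 6, R_{ss} = -6, R_{ys} = 3, giving D = -45 < 0, so the point is a saddle point.
D = (6)·(-6) − (3)^2 = -45.

-45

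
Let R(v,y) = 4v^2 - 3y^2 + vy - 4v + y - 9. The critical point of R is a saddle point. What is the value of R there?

∂R/∂v = 8v + y - 4 = 0 and ∂R/∂y = v - 6y + 1 = 0, so (v, y) = (23/49, 12/49).
The Hessian has R_{vv} = 8, R_{yy} = -6, R_{vy} = 1, giving D = -49 < 0, so the point is a saddle point.
R(23/49, 12/49) = -481/49.

-481/49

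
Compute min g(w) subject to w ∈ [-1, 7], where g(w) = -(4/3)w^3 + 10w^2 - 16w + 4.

-226/3

g'(w) = -4w^2 + 20w - 16, which vanishes at w = 1 and w = 4.
Candidates: g(-1) = 94/3; g(1) = -10/3; g(4) = 44/3; g(7) = -226/3.
Hence the absolute minimum is -226/3 at w = 7.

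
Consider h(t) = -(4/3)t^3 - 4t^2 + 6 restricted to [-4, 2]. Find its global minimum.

-62/3

Differentiating, h'(t) = -4t^2 - 8t; which vanishes at t = -2 and t = 0.
Evaluating at the critical points and endpoints: h(-4) = 82/3; h(-2) = 2/3; h(0) = 6; h(2) = -62/3.
Hence the absolute minimum is -62/3 at t = 2.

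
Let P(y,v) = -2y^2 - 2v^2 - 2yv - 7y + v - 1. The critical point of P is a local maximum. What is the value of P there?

∂P/∂y = -4y - 2v - 7 = 0 and ∂P/∂v = -2y - 4v + 1 = 0, so (y, v) = (-5/2, 3/2).
The Hessian has P_{yy} = -4, P_{vv} = -4, P_{yv} = -2, giving D = 12 > 0 with P_{yy} < 0, so the point is a local maximum.
P(-5/2, 3/2) = 17/2.

17/2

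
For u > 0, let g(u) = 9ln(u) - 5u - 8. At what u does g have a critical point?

g'(u) = 9/u − 5 = 0 gives u = 9/5.
g''(u) = -9/u², which is negative for u > 0, so this is a local maximum.
g(9/5) = 9·ln(9/5) - 9 - 8 ≈ -11.7099.

9/5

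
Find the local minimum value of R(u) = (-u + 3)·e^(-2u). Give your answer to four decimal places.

Differentiating with the product rule gives R'(u) = (2u - 7)·e^(-2u). Since e^(-2u) > 0, the only critical point is u = 7/2.
R''(7/2) has the same sign as 2 > 0, so this is a local minimum.
R(7/2) = (-1/2)·e^(-7) ≈ -0.0005.

-0.0005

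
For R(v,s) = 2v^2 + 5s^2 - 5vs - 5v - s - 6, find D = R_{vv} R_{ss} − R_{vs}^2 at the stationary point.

∂R/∂v = 4v - 5s - 5 = 0 and ∂R/∂s = -5v + 10s - 1 = 0, so (v, s) = (11/3, 29/15).
The Hessian has R_{vv} = 4, R_{ss} = 10, R_{vs} = -5, giving D = 15 > 0 with R_{vv} > 0, so the point is a local minimum.
D = (4)·(10) − (-5)^2 = 15.

15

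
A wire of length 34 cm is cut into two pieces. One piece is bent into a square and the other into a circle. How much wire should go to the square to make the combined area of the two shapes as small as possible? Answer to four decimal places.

Let x be the length used for the square. Square side x/4; circle radius (34−x)/(2π).
A(x) = (x/4)² + π·((34−x)/(2π))² = x²/16 + (34−x)²/(4π) for 0 ≤ x ≤ 34. A'(x) = x/8 − (34−x)/(2π) = 0 gives x = 4·34/(π+4) ≈ 19.0434.
A'' = 1/8 + 1/(2π) > 0, so this gives the minimum combined area; x ≈ 19.0434 cm to the square.

19.0434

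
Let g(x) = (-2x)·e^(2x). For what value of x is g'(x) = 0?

-1/2

Differentiating with the product rule gives g'(x) = (-4x - 2)·e^(2x). Since e^(2x) > 0, the only critical point is x = -1/2.
g''(-1/2) has the same sign as -4 < 0, so this is a local maximum.
g(-1/2) = (1)·e^(-1) ≈ 0.3679.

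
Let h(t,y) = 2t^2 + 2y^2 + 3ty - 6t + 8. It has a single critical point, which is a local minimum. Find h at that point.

-16/7

∂h/∂t = 4t + 3y - 6 = 0 and ∂h/∂y = 3t + 4y = 0, so (t, y) = (24/7, -18/7).
The Hessian has h_{tt} = 4, h_{yy} = 4, h_{ty} = 3, giving D = 7 > 0 with h_{tt} > 0, so the point is a local minimum.
h(24/7, -18/7) = -16/7.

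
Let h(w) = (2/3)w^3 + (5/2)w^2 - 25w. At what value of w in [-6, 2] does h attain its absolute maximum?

The derivative is 2w^2 + 5w - 25, whose only zero in [-6, 2] is w = -5.
Candidates: h(-6) = 96; h(-5) = 625/6; h(2) = -104/3.
Hence the absolute maximum is 625/6 at w = -5.

-5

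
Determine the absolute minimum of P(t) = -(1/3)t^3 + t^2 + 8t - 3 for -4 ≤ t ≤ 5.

The derivative is -t^2 + 2t + 8, which vanishes at t = -2 and t = 4.
Compare values at every candidate in [-4, 5]: P(-4) = 7/3,  P(-2) = -37/3,  P(4) = 71/3,  P(5) = 61/3.
So the minimum is P(-2) = -37/3.

-37/3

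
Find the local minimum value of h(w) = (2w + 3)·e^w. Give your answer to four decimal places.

-0.1642

h'(w) = 2·e^w + (2w + 3)·1·e^w = (2w + 5)·e^w. Since e^w > 0, the only critical point is w = -5/2.
h''(-5/2) has the same sign as 2 > 0, so this is a local minimum.
h(-5/2) = (-2)·e^(-5/2) ≈ -0.1642.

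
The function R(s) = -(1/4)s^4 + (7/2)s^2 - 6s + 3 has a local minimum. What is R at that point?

R'(s) = -s^3 + 7s - 6. Setting R'(s) = 0 gives s ∈ {-3, 1, 2}.
Second-derivative test with R''(s) = -3s^2 + 7: R''(-3) = -20 < 0 ⇒ local maximum; R''(1) = 4 > 0 ⇒ local minimum; R''(2) = -5 < 0 ⇒ local maximum.
So the local minimum value is R(1) = 1/4.

1/4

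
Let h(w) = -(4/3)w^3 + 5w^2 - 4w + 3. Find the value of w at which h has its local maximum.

h'(w) = -4w^2 + 10w - 4. Setting h'(w) = 0 gives w ∈ {1/2, 2}.
Since h''(w) = -8w + 10, we get h''(1/2) = 6 > 0 ⇒ local minimum; h''(2) = -6 < 0 ⇒ local maximum.
Thus h has its local maximum at w = 2, with value 13/3.

2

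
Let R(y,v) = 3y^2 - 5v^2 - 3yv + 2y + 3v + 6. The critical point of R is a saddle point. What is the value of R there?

439/69

∂R/∂y = 6y - 3v + 2 = 0 and ∂R/∂v = -3y - 10v + 3 = 0, so (y, v) = (-11/69, 8/23).
The Hessian has R_{yy} = 6, R_{vv} = -10, R_{yv} = -3, giving D = -69 < 0, so the point is a saddle point.
R(-11/69, 8/23) = 439/69.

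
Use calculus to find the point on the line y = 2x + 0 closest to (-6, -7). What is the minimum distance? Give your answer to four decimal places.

Minimize D(x)^2 = (x + 6)^2 + (2x + 7)^2.
d/dx[D^2] = 2(x + 6) + 2·2·(2x + 7) = 0 ⇒ x = -4.
Then y = -8 and the distance is √(5) ≈ 2.2361.

2.2361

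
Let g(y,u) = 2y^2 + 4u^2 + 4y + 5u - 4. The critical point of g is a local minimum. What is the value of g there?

-121/16

∂g/∂y = 4y + 4 = 0 and ∂g/∂u = 8u + 5 = 0, so (y, u) = (-1, -5/8).
The Hessian has g_{yy} = 4, g_{uu} = 8, g_{yu} = 0, giving D = 32 > 0 with g_{yy} > 0, so the point is a local minimum.
g(-1, -5/8) = -121/16.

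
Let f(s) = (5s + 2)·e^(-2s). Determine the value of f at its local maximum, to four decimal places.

f'(s) = 5·e^(-2s) + (5s + 2)·(-2)·e^(-2s) = (-10s + 1)·e^(-2s). Since e^(-2s) > 0, the only critical point is s = 1/10.
f''(1/10) has the same sign as -10 < 0, so this is a local maximum.
f(1/10) = (5/2)·e^(-1/5) ≈ 2.0468.

2.0468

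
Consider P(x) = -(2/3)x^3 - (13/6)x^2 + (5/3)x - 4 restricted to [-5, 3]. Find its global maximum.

Differentiating, P'(x) = -2x^2 - (13/3)x + 5/3; which vanishes at x = -5/2 and x = 1/3.
Candidates: P(-5) = 101/6, P(-5/2) = -271/24, P(1/3) = -601/162, P(3) = -73/2.
Hence the absolute maximum is 101/6 at x = -5.

101/6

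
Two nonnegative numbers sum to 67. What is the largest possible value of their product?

With x + y = 67, the product is P(x) = x(67 − x).
P'(x) = 67 − 2x = 0 gives x = 67/2; P'' = −2 < 0, so this is the maximum.
P = 67/2·67/2 = 4489/4.

4489/4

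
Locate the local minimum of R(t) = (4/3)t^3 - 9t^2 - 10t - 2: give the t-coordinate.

R'(t) = 4t^2 - 18t - 10. Setting R'(t) = 0 gives t ∈ {-1/2, 5}.
Second-derivative test with R''(t) = 8t - 18: R''(-1/2) = -22 < 0 ⇒ local maximum; R''(5) = 22 > 0 ⇒ local minimum.
So the local minimum value is R(5) = -331/3.

5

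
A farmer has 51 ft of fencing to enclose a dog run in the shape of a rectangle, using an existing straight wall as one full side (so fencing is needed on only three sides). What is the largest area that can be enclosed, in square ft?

2601/8

Let the sides perpendicular to the wall have length x and the parallel side y, so 2x + y = 51 and the area is A = xy = x(51 − 2x).
A'(x) = 51 − 4x = 0 gives x = 51/4, and A''(x) = −4 < 0 confirms a maximum.
Then y = 51 − 2·51/4 = 51/2 and A = 2601/8.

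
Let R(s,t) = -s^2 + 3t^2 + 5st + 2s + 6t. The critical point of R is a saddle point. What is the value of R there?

∂R/∂s = -2s + 5t + 2 = 0 and ∂R/∂t = 5s + 6t + 6 = 0, so (s, t) = (-18/37, -22/37).
The Hessian has R_{ss} = -2, R_{tt} = 6, R_{st} = 5, giving D = -37 < 0, so the point is a saddle point.
R(-18/37, -22/37) = -84/37.

-84/37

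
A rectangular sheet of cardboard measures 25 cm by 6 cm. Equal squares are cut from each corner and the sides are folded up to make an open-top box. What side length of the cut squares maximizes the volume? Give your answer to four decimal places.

1.3991

With cut size x, the volume is V(x) = x(25 − 2x)(6 − 2x) for 0 < x < 3.
V'(x) = 12x^2 − 124x + 150. Setting V'(x) = 0 gives x ≈ 1.3991 (the root in (0, 3)).
V''(x) = 24x − 124 is negative there, so this is the maximum; V ≈ 99.4560.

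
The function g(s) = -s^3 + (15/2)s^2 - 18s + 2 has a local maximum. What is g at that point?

Critical points: g'(s) = -3s^2 + 15s - 18 vanishes at s = 2, 3.
g''(s) = -6s + 15. g''(2) = 3 > 0 ⇒ local minimum; g''(3) = -3 < 0 ⇒ local maximum.
The local maximum is g(3) = -23/2.

-23/2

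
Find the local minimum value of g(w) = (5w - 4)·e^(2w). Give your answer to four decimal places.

-4.5553

By the product rule, g'(w) = (10w - 3)·e^(2w). Since e^(2w) > 0, the only critical point is w = 3/10.
g''(3/10) has the same sign as 10 > 0, so this is a local minimum.
g(3/10) = (-5/2)·e^(3/5) ≈ -4.5553.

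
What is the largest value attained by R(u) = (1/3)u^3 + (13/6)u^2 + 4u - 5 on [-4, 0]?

The derivative is u^2 + (13/3)u + 4, which vanishes at u = -3 and u = -4/3.
Evaluating at the critical points and endpoints: R(-4) = -23/3, R(-3) = -13/2, R(-4/3) = -589/81, R(0) = -5.
Hence the absolute maximum is -5 at u = 0.

-5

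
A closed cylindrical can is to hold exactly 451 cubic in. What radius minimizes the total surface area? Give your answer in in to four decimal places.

With radius r and height h, πr²h = 451 so h = 451/(πr²), and S(r) = 2πr² + 2πrh = 2πr² + 2·451/r.
S'(r) = 4πr − 2·451/r² = 0 ⇒ r³ = 451/(2π), so r ≈ 4.1559 and h = 2r ≈ 8.3118.
S''(r) = 4π + 4·451/r³ > 0, so this is the minimum; S ≈ 325.5609.

4.1559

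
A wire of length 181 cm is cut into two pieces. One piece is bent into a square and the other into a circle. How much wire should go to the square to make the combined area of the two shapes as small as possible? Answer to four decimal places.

101.3779

Let x be the length used for the square. Square side x/4; circle radius (181−x)/(2π).
A(x) = (x/4)² + π·((181−x)/(2π))² = x²/16 + (181−x)²/(4π) for 0 ≤ x ≤ 181. A'(x) = x/8 − (181−x)/(2π) = 0 gives x = 4·181/(π+4) ≈ 101.3779.
A'' = 1/8 + 1/(2π) > 0, so this gives the minimum combined area; x ≈ 101.3779 cm to the square.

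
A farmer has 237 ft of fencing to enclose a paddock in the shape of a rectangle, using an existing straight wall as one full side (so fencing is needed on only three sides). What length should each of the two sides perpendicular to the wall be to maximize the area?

237/4

Let the sides perpendicular to the wall have length x and the parallel side y, so 2x + y = 237 and the area is A = xy = x(237 − 2x).
A'(x) = 237 − 4x = 0 gives x = 237/4, and A''(x) = −4 < 0 confirms a maximum.
Then y = 237 − 2·237/4 = 237/2 and A = 56169/8.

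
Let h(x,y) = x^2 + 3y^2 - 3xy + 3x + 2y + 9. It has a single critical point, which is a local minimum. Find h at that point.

∂h/∂x = 2x - 3y + 3 = 0 and ∂h/∂y = -3x + 6y + 2 = 0, so (x, y) = (-8, -13/3).
The Hessian has h_{xx} = 2, h_{yy} = 6, h_{xy} = -3, giving D = 3 > 0 with h_{xx} > 0, so the point is a local minimum.
h(-8, -13/3) = -22/3.

-22/3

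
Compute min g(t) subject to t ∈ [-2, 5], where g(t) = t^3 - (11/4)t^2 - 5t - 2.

The derivative is 3t^2 - (11/2)t - 5, which vanishes at t = -2/3 and t = 5/2.
Compare values at every candidate in [-2, 5]: g(-2) = -11, g(-2/3) = -5/27, g(5/2) = -257/16, g(5) = 117/4.
Hence the absolute minimum is -257/16 at t = 5/2.

-257/16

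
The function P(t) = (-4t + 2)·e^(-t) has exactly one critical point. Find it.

By the product rule, P'(t) = (4t - 6)·e^(-t). Since e^(-t) > 0, the only critical point is t = 3/2.
P''(3/2) has the same sign as 4 > 0, so this is a local minimum.
P(3/2) = (-4)·e^(-3/2) ≈ -0.8925.

3/2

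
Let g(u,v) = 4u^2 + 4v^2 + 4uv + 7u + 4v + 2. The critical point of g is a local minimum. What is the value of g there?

∂g/∂u = 8u + 4v + 7 = 0 and ∂g/∂v = 4u + 8v + 4 = 0, so (u, v) = (-5/6, -1/12).
The Hessian has g_{uu} = 8, g_{vv} = 8, g_{uv} = 4, giving D = 48 > 0 with g_{uu} > 0, so the point is a local minimum.
g(-5/6, -1/12) = -13/12.

-13/12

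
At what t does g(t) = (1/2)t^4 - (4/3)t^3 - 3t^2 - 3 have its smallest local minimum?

Critical points: g'(t) = 2t^3 - 4t^2 - 6t vanishes at t = -1, 0, 3.
Since g''(t) = 6t^2 - 8t - 6, we get g''(-1) = 8 > 0 ⇒ local minimum; g''(0) = -6 < 0 ⇒ local maximum; g''(3) = 24 > 0 ⇒ local minimum.
So the smallest local minimum value is g(3) = -51/2.

3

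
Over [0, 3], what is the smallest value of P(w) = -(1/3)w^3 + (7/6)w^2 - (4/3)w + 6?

P'(w) = -w^2 + (7/3)w - 4/3, which vanishes at w = 1 and w = 4/3.
Compare values at every candidate in [0, 3]: P(0) = 6; P(1) = 11/2; P(4/3) = 446/81; P(3) = 7/2.
So the minimum is P(3) = 7/2.

7/2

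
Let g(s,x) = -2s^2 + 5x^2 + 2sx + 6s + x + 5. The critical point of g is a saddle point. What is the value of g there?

193/22

∂g/∂s = -4s + 2x + 6 = 0 and ∂g/∂x = 2s + 10x + 1 = 0, so (s, x) = (29/22, -4/11).
The Hessian has g_{ss} = -4, g_{xx} = 10, g_{sx} = 2, giving D = -44 < 0, so the point is a saddle point.
g(29/22, -4/11) = 193/22.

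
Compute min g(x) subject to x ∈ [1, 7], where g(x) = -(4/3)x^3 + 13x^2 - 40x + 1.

The derivative is -4x^2 + 26x - 40, which vanishes at x = 5/2 and x = 4.
Candidates: g(1) = -82/3; g(5/2) = -463/12; g(4) = -109/3; g(7) = -298/3.
The minimum over the interval is -298/3, attained at x = 7.

-298/3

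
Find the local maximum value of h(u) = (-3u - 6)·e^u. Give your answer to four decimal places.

0.1494

h'(u) = (-3)·e^u + (-3u - 6)·1·e^u = (-3u - 9)·e^u. Since e^u > 0, the only critical point is u = -3.
h''(-3) has the same sign as -3 < 0, so this is a local maximum.
h(-3) = (3)·e^(-3) ≈ 0.1494.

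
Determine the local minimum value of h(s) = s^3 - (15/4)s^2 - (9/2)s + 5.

h'(s) = 3s^2 - (15/2)s - 9/2 = 0 at s = -1/2, 3.
Second-derivative test with h''(s) = 6s - 15/2: h''(-1/2) = -21/2 < 0 ⇒ local maximum; h''(3) = 21/2 > 0 ⇒ local minimum.
Thus h has its local minimum at s = 3, with value -61/4.

-61/4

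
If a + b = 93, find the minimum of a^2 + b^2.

8649/2

With a + b = 93, a^2 + b^2 = a^2 + (93 − a)^2.
The derivative 2a − 2(93 − a) = 4a − 186 vanishes at a = 93/2; second derivative 4 > 0, a minimum.
The minimum is 2·(93/2)^2 = 8649/2.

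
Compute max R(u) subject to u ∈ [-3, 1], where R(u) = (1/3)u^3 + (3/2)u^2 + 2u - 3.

5/6

R'(u) = u^2 + 3u + 2, which vanishes at u = -2 and u = -1.
Candidates: R(-3) = -9/2,  R(-2) = -11/3,  R(-1) = -23/6,  R(1) = 5/6.
So the maximum is R(1) = 5/6.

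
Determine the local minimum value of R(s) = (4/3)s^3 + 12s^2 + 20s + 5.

Critical points: R'(s) = 4s^2 + 24s + 20 vanishes at s = -5, -1.
Since R''(s) = 8s + 24, we get R''(-5) = -16 < 0 ⇒ local maximum; R''(-1) = 16 > 0 ⇒ local minimum.
The local minimum is R(-1) = -13/3.

-13/3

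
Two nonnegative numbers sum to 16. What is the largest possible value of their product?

With x + y = 16, the product is P(x) = x(16 − x).
P'(x) = 16 − 2x = 0 gives x = 8; P'' = −2 < 0, so this is the maximum.
P = 8·8 = 64.

64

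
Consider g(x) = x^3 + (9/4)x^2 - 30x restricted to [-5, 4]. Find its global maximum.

g'(x) = 3x^2 + (9/2)x - 30, which vanishes at x = -4 and x = 5/2.
Evaluating at the critical points and endpoints: g(-5) = 325/4,  g(-4) = 92,  g(5/2) = -725/16,  g(4) = -20.
The maximum over the interval is 92, attained at x = -4.

92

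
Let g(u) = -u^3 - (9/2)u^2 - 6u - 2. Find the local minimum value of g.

Critical points: g'(u) = -3u^2 - 9u - 6 vanishes at u = -2, -1.
Second-derivative test with g''(u) = -6u - 9: g''(-2) = 3 > 0 ⇒ local minimum; g''(-1) = -3 < 0 ⇒ local maximum.
The local minimum is g(-2) = 0.

0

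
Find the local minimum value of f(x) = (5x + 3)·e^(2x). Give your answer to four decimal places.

-0.2770

f'(x) = 5·e^(2x) + (5x + 3)·2·e^(2x) = (10x + 11)·e^(2x). Since e^(2x) > 0, the only critical point is x = -11/10.
f''(-11/10) has the same sign as 10 > 0, so this is a local minimum.
f(-11/10) = (-5/2)·e^(-11/5) ≈ -0.2770.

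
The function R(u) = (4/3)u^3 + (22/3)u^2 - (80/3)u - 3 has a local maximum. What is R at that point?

R'(u) = 4u^2 + (44/3)u - 80/3 = 0 at u = -5, 4/3.
Second-derivative test with R''(u) = 8u + 44/3: R''(-5) = -76/3 < 0 ⇒ local maximum; R''(4/3) = 76/3 > 0 ⇒ local minimum.
So the local maximum value is R(-5) = 147.

147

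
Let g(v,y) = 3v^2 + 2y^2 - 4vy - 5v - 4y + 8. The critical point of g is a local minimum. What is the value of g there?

-57/4

∂g/∂v = 6v - 4y - 5 = 0 and ∂g/∂y = -4v + 4y - 4 = 0, so (v, y) = (9/2, 11/2).
The Hessian has g_{vv} = 6, g_{yy} = 4, g_{vy} = -4, giving D = 8 > 0 with g_{vv} > 0, so the point is a local minimum.
g(9/2, 11/2) = -57/4.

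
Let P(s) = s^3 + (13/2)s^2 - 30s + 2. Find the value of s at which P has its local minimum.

Critical points: P'(s) = 3s^2 + 13s - 30 vanishes at s = -6, 5/3.
Second-derivative test with P''(s) = 6s + 13: P''(-6) = -23 < 0 ⇒ local maximum; P''(5/3) = 23 > 0 ⇒ local minimum.
So the local minimum value is P(5/3) = -1367/54.

5/3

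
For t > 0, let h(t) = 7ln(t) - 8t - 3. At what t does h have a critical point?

h'(t) = 7/t − 8 = 0 gives t = 7/8.
h''(t) = -7/t², which is negative for t > 0, so this is a local maximum.
h(7/8) = 7·ln(7/8) - 7 - 3 ≈ -10.9347.

7/8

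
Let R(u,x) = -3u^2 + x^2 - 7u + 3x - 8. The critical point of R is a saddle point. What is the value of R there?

-37/6

∂R/∂u = -6u - 7 = 0 and ∂R/∂x = 2x + 3 = 0, so (u, x) = (-7/6, -3/2).
The Hessian has R_{uu} = -6, R_{xx} = 2, R_{ux} = 0, giving D = -12 < 0, so the point is a saddle point.
R(-7/6, -3/2) = -37/6.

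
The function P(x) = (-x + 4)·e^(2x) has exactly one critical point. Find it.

Differentiating with the product rule gives P'(x) = (-2x + 7)·e^(2x). Since e^(2x) > 0, the only critical point is x = 7/2.
P''(7/2) has the same sign as -2 < 0, so this is a local maximum.
P(7/2) = (1/2)·e^(7) ≈ 548.3166.

7/2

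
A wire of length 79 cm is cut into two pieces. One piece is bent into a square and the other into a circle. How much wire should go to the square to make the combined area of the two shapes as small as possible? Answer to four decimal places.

44.2478

Let x be the length used for the square. Square side x/4; circle radius (79−x)/(2π).
A(x) = (x/4)² + π·((79−x)/(2π))² = x²/16 + (79−x)²/(4π) for 0 ≤ x ≤ 79. A'(x) = x/8 − (79−x)/(2π) = 0 gives x = 4·79/(π+4) ≈ 44.2478.
A'' = 1/8 + 1/(2π) > 0, so this gives the minimum combined area; x ≈ 44.2478 cm to the square.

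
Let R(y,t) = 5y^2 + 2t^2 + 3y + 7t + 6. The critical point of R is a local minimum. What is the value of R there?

∂R/∂y = 10y + 3 = 0 and ∂R/∂t = 4t + 7 = 0, so (y, t) = (-3/10, -7/4).
The Hessian has R_{yy} = 10, R_{tt} = 4, R_{yt} = 0, giving D = 40 > 0 with R_{yy} > 0, so the point is a local minimum.
R(-3/10, -7/4) = -23/40.

-23/40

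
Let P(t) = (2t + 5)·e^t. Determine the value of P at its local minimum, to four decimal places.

-0.0604

P'(t) = 2·e^t + (2t + 5)·1·e^t = (2t + 7)·e^t. Since e^t > 0, the only critical point is t = -7/2.
P''(-7/2) has the same sign as 2 > 0, so this is a local minimum.
P(-7/2) = (-2)·e^(-7/2) ≈ -0.0604.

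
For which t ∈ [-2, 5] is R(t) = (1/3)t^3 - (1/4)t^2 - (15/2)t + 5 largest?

-2

Differentiating, R'(t) = t^2 - (1/2)t - 15/2; whose only zero in [-2, 5] is t = 3.
Evaluating at the critical points and endpoints: R(-2) = 49/3; R(3) = -43/4; R(5) = 35/12.
The maximum over the interval is 49/3, attained at t = -2.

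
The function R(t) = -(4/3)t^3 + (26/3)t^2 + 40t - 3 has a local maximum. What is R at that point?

261

Critical points: R'(t) = -4t^2 + (52/3)t + 40 vanishes at t = -5/3, 6.
R''(t) = -8t + 52/3. R''(-5/3) = 92/3 > 0 ⇒ local minimum; R''(6) = -92/3 < 0 ⇒ local maximum.
So the local maximum value is R(6) = 261.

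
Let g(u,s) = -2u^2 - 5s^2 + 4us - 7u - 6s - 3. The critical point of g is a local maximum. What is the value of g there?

413/24

∂g/∂u = -4u + 4s - 7 = 0 and ∂g/∂s = 4u - 10s - 6 = 0, so (u, s) = (-47/12, -13/6).
The Hessian has g_{uu} = -4, g_{ss} = -10, g_{us} = 4, giving D = 24 > 0 with g_{uu} < 0, so the point is a local maximum.
g(-47/12, -13/6) = 413/24.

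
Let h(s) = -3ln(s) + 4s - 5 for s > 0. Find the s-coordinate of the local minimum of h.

h'(s) = -3/s + 4 = 0 gives s = 3/4.
h''(s) = 3/s², which is positive for s > 0, so this is a local minimum.
h(3/4) = -3·ln(3/4) + 3 - 5 ≈ -1.1370.

3/4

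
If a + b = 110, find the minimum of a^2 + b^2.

With a + b = 110, a^2 + b^2 = a^2 + (110 − a)^2.
The derivative 2a − 2(110 − a) = 4a − 220 vanishes at a = 55; second derivative 4 > 0, a minimum.
The minimum is 2·(55)^2 = 6050.

6050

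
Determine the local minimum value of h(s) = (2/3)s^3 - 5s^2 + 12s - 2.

7

h'(s) = 2s^2 - 10s + 12. Setting h'(s) = 0 gives s ∈ {2, 3}.
Second-derivative test with h''(s) = 4s - 10: h''(2) = -2 < 0 ⇒ local maximum; h''(3) = 2 > 0 ⇒ local minimum.
So the local minimum value is h(3) = 7.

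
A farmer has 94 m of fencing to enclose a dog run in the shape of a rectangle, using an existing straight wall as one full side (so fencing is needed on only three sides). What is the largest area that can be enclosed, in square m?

Let the sides perpendicular to the wall have length x and the parallel side y, so 2x + y = 94 and the area is A = xy = x(94 − 2x).
A'(x) = 94 − 4x = 0 gives x = 47/2, and A''(x) = −4 < 0 confirms a maximum.
Then y = 94 − 2·47/2 = 47 and A = 2209/2.

2209/2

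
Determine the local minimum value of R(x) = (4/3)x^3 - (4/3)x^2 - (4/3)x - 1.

R'(x) = 4x^2 - (8/3)x - 4/3. Setting R'(x) = 0 gives x ∈ {-1/3, 1}.
R''(x) = 8x - 8/3. R''(-1/3) = -16/3 < 0 ⇒ local maximum; R''(1) = 16/3 > 0 ⇒ local minimum.
So the local minimum value is R(1) = -7/3.

-7/3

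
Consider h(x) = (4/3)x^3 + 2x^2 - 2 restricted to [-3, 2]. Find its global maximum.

50/3

The derivative is 4x^2 + 4x, which vanishes at x = -1 and x = 0.
Compare values at every candidate in [-3, 2]: h(-3) = -20; h(-1) = -4/3; h(0) = -2; h(2) = 50/3.
So the maximum is h(2) = 50/3.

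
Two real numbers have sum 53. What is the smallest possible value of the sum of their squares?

With a + b = 53, a^2 + b^2 = a^2 + (53 − a)^2.
The derivative 2a − 2(53 − a) = 4a − 106 vanishes at a = 53/2; second derivative 4 > 0, a minimum.
The minimum is 2·(53/2)^2 = 2809/2.

2809/2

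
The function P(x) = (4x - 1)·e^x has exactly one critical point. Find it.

-3/4

By the product rule, P'(x) = (4x + 3)·e^x. Since e^x > 0, the only critical point is x = -3/4.
P''(-3/4) has the same sign as 4 > 0, so this is a local minimum.
P(-3/4) = (-4)·e^(-3/4) ≈ -1.8895.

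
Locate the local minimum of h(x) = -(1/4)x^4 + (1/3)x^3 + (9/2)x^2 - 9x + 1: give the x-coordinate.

h'(x) = -x^3 + x^2 + 9x - 9 = 0 at x = -3, 1, 3.
h''(x) = -3x^2 + 2x + 9. h''(-3) = -24 < 0 ⇒ local maximum; h''(1) = 8 > 0 ⇒ local minimum; h''(3) = -12 < 0 ⇒ local maximum.
Thus h has its local minimum at x = 1, with value -41/12.

1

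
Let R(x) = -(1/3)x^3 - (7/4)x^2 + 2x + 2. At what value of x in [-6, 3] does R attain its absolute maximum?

1/2

Differentiating, R'(x) = -x^2 - (7/2)x + 2; which vanishes at x = -4 and x = 1/2.
Evaluating at the critical points and endpoints: R(-6) = -1, R(-4) = -38/3, R(1/2) = 121/48, R(3) = -67/4.
The maximum over the interval is 121/48, attained at x = 1/2.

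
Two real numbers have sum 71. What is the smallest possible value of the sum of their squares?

With a + b = 71, a^2 + b^2 = a^2 + (71 − a)^2.
The derivative 2a − 2(71 − a) = 4a − 142 vanishes at a = 71/2; second derivative 4 > 0, a minimum.
The minimum is 2·(71/2)^2 = 5041/2.

5041/2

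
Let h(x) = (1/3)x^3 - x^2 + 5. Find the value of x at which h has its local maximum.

h'(x) = x^2 - 2x. Setting h'(x) = 0 gives x ∈ {0, 2}.
Since h''(x) = 2x - 2, we get h''(0) = -2 < 0 ⇒ local maximum; h''(2) = 2 > 0 ⇒ local minimum.
So the local maximum value is h(0) = 5.

0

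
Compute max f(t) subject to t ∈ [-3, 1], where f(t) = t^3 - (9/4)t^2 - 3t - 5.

The derivative is 3t^2 - (9/2)t - 3, whose only zero in [-3, 1] is t = -1/2.
Candidates: f(-3) = -173/4,  f(-1/2) = -67/16,  f(1) = -37/4.
So the maximum is f(-1/2) = -67/16.

-67/16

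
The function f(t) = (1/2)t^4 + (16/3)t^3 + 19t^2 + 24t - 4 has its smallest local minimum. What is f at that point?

-83/6

f'(t) = 2t^3 + 16t^2 + 38t + 24. Setting f'(t) = 0 gives t ∈ {-4, -3, -1}.
Second-derivative test with f''(t) = 6t^2 + 32t + 38: f''(-4) = 6 > 0 ⇒ local minimum; f''(-3) = -4 < 0 ⇒ local maximum; f''(-1) = 12 > 0 ⇒ local minimum.
So the smallest local minimum value is f(-1) = -83/6.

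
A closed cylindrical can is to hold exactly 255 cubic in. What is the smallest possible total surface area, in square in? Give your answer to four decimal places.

With radius r and height h, πr²h = 255 so h = 255/(πr²), and S(r) = 2πr² + 2πrh = 2πr² + 2·255/r.
S'(r) = 4πr − 2·255/r² = 0 ⇒ r³ = 255/(2π), so r ≈ 3.4365 and h = 2r ≈ 6.8731.
S''(r) = 4π + 4·255/r³ > 0, so this is the minimum; S ≈ 222.6083.

222.6083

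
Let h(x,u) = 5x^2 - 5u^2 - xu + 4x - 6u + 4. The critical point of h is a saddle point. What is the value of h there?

480/101

∂h/∂x = 10x - u + 4 = 0 and ∂h/∂u = -x - 10u - 6 = 0, so (x, u) = (-46/101, -56/101).
The Hessian has h_{xx} = 10, h_{uu} = -10, h_{xu} = -1, giving D = -101 < 0, so the point is a saddle point.
h(-46/101, -56/101) = 480/101.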